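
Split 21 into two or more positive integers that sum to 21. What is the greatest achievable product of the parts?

Let g[k] be the best product for length k (with at least one cut). For each first piece i, the rest contributes max(k−i, g[k−i]).
g[2] = 1·max(1,0) = 1·1 = 1
g[3] = 1·max(2,1) = 1·2 = 2
g[4] = 2·max(2,1) = 2·2 = 4
g[5] = 2·max(3,2) = 2·3 = 6
g[6] = 3·max(3,2) = 3·3 = 9
g[7] = 2·max(5,6) = 2·6 = 12
g[8] = 2·max(6,9) = 2·9 = 18
g[9] = 3·max(6,9) = 3·9 = 27
g[10] = 2·max(8,18) = 2·18 = 36
g[11] = 2·max(9,27) = 2·27 = 54
g[12] = 3·max(9,27) = 3·27 = 81
g[13] = 2·max(11,54) = 2·54 = 108
g[14] = 2·max(12,81) = 2·81 = 162
g[15] = 3·max(12,81) = 3·81 = 243
g[16] = 2·max(14,162) = 2·162 = 324
g[17] = 2·max(15,243) = 2·243 = 486
g[18] = 3·max(15,243) = 3·243 = 729
g[19] = 2·max(17,486) = 2·486 = 972
g[20] = 2·max(18,729) = 2·729 = 1458
g[21] = 3·max(18,729) = 3·729 = 2187
One optimal split: 3 + 3 + 3 + 3 + 3 + 3 + 3; product 3·3·3·3·3·3·3 = 2187.

2187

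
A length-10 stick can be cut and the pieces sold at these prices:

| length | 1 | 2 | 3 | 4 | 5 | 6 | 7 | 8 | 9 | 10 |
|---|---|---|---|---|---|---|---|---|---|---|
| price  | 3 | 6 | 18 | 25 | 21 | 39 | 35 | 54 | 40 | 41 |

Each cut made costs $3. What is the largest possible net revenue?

Consider every possible first cut. v[k] is the best of p[i]+v[k−i] over all sellable i≤k, charging 3 whenever i<k.
v[1] = 3
v[2] = 6
v[3] = 18
v[4] = 25
v[5] = 25  (first piece 1, then v[4]=25)
v[6] = 39
v[7] = 40  (first piece 3, then v[4]=25)
v[8] = 54
v[9] = 54  (first piece 1, then v[8]=54)
v[10] = 61  (first piece 4, then v[6]=39)
One optimal plan: pieces 6 + 4 (1 cut) → $64 − $3 = $61.

61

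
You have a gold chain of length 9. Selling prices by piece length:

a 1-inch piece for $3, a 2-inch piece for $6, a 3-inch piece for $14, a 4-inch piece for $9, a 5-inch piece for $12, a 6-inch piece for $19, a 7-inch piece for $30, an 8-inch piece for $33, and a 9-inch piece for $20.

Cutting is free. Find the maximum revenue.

Let best[k] be the best obtainable value from length k. For each k, try every first piece i and keep the best of price[i] + best[k−i].
best[1] = 3
best[2] = max(3+3, 6+0) = 6
best[3] = max(3+6, 6+3, 14+0) = 14
best[4] = max(3+14, 6+6, 14+3, 9+0) = 17
best[5] = max(3+17, 6+14, 14+6, 9+3, 12+0) = 20
best[6] = max(3+20, 6+17, 14+14, 9+6, 12+3, 19+0) = 28
best[7] = max(3+28, 6+20, 14+17, …, 19+3, 30+0) = 31
best[8] = max(3+31, 6+28, 14+20, …, 30+3, 33+0) = 34
best[9] = max(3+34, 6+31, 14+28, …, 33+3, 20+0) = 42
One optimal cutting: 3 + 3 + 3 → $14 + $14 + $14 = $42.

42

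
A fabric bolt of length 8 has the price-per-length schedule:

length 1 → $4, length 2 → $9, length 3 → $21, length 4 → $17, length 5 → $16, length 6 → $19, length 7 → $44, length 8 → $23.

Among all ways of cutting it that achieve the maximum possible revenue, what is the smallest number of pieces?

Let r[k] be the best obtainable value from length k. For each k, try every first piece i and keep the best of price[i] + r[k−i].
r[1] = 4
r[2] = max(4+4, 9+0) = 9
r[3] = max(4+9, 9+4, 21+0) = 21
r[4] = max(4+21, 9+9, 21+4, 17+0) = 25
r[5] = max(4+25, 9+21, 21+9, 17+4, 16+0) = 30
r[6] = max(4+30, 9+25, 21+21, 17+9, 16+4, 19+0) = 42
r[7] = max(4+42, 9+30, 21+25, …, 19+4, 44+0) = 46
r[8] = max(4+46, 9+42, 21+30, …, 44+4, 23+0) = 51
Maximum revenue is $51.
Now minimize piece count subject to staying optimal: for each k, pieces[k] = 1 + min over i with p[i]+r[k−i]=r[k] of pieces[k−i].
pieces[5] = 2
pieces[6] = 2
pieces[7] = 3
pieces[8] = 3

3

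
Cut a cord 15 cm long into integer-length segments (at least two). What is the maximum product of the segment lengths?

Let f[k] be the best product for length k (with at least one cut). For each first piece i, the rest contributes max(k−i, f[k−i]).
f[2] = 1·max(1,0) = 1·1 = 1
f[3] = 1·max(2,1) = 1·2 = 2
f[4] = 2·max(2,1) = 2·2 = 4
f[5] = 2·max(3,2) = 2·3 = 6
f[6] = 3·max(3,2) = 3·3 = 9
f[7] = 2·max(5,6) = 2·6 = 12
f[8] = 2·max(6,9) = 2·9 = 18
f[9] = 3·max(6,9) = 3·9 = 27
f[10] = 2·max(8,18) = 2·18 = 36
f[11] = 2·max(9,27) = 2·27 = 54
f[12] = 3·max(9,27) = 3·27 = 81
f[13] = 2·max(11,54) = 2·54 = 108
f[14] = 2·max(12,81) = 2·81 = 162
f[15] = 3·max(12,81) = 3·81 = 243
One optimal split: 3 + 3 + 3 + 3 + 3; product 3·3·3·3·3 = 243.

243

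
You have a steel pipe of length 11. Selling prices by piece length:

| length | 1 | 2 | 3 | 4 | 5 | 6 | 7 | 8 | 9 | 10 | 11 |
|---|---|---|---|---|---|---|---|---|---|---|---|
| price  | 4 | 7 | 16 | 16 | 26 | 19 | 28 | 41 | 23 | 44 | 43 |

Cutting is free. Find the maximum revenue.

Consider every possible first cut. v[k] is the best of p[i]+v[k−i] over all sellable i≤k.
v[1] = 4
v[2] = max(4+4, 7+0) = 8
v[3] = max(4+8, 7+4, 16+0) = 16
v[4] = max(4+16, 7+8, 16+4, 16+0) = 20
v[5] = max(4+20, 7+16, 16+8, 16+4, 26+0) = 26
v[6] = max(4+26, 7+20, 16+16, 16+8, 26+4, 19+0) = 32
v[7] = max(4+32, 7+26, 16+20, …, 19+4, 28+0) = 36
v[8] = max(4+36, 7+32, 16+26, …, 28+4, 41+0) = 42
v[9] = max(4+42, 7+36, 16+32, …, 41+4, 23+0) = 48
v[10] = max(4+48, 7+42, 16+36, …, 23+4, 44+0) = 52
v[11] = max(4+52, 7+48, 16+42, …, 44+4, 43+0) = 58
One optimal cutting: 5 + 3 + 3 → $26 + $16 + $16 = $58.

58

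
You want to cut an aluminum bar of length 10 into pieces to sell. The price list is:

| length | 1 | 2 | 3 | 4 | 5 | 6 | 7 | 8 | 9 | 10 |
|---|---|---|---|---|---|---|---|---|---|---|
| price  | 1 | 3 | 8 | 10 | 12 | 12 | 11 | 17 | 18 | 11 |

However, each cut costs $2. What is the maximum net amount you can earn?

Let net[k] be the best obtainable value from length k. For each k, try every first piece i and keep the best of price[i] + net[k−i] minus the 2 cut fee when i<k.
net[1] = 1
net[2] = max(1+1-2, 3+0) = 3
net[3] = max(1+3-2, 3+1-2, 8+0) = 8
net[4] = max(1+8-2, 3+3-2, 8+1-2, 10+0) = 10
net[5] = max(1+10-2, 3+8-2, 8+3-2, 10+1-2, 12+0) = 12
net[6] = max(1+12-2, 3+10-2, 8+8-2, 10+3-2, 12+1-2, 12+0) = 14
net[7] = max(1+14-2, 3+12-2, 8+10-2, …, 12+1-2, 11+0) = 16
net[8] = max(1+16-2, 3+14-2, 8+12-2, …, 11+1-2, 17+0) = 18
net[9] = max(1+18-2, 3+16-2, 8+14-2, …, 17+1-2, 18+0) = 20
net[10] = max(1+20-2, 3+18-2, 8+16-2, …, 18+1-2, 11+0) = 22
One optimal plan: pieces 4 + 3 + 3 (2 cuts) → $26 − $4 = $22.

22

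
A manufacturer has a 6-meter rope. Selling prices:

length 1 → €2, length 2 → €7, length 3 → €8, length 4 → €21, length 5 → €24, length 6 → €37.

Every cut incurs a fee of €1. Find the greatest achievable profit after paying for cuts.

37

Let v[k] be the best obtainable value from length k. For each k, try every first piece i and keep the best of price[i] + v[k−i] minus the 1 cut fee when i<k.
v[1] = 2
v[2] = max(2+2-1, 7+0) = 7
v[3] = max(2+7-1, 7+2-1, 8+0) = 8
v[4] = max(2+8-1, 7+7-1, 8+2-1, 21+0) = 21
v[5] = max(2+21-1, 7+8-1, 8+7-1, 21+2-1, 24+0) = 24
v[6] = max(2+24-1, 7+21-1, 8+8-1, 21+7-1, 24+2-1, 37+0) = 37
Best is to make no cuts and sell whole for €37.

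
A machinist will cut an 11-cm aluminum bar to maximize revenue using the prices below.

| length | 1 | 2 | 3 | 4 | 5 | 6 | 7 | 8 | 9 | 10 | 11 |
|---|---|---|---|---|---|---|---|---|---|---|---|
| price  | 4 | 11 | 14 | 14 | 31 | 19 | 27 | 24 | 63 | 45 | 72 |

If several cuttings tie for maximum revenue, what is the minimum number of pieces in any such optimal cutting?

Let r[k] be the best obtainable value from length k. For each k, try every first piece i and keep the best of price[i] + r[k−i].
r[1] = 4
r[2] = 11
r[3] = 15  (first piece 1, then r[2]=11)
r[4] = 22  (first piece 2, then r[2]=11)
r[5] = 31
r[6] = 35  (first piece 1, then r[5]=31)
r[7] = 42  (first piece 2, then r[5]=31)
r[8] = 46  (first piece 1, then r[7]=42)
r[9] = 63
r[10] = 67  (first piece 1, then r[9]=63)
r[11] = 74  (first piece 2, then r[9]=63)
Maximum revenue is $74.
Now minimize piece count subject to staying optimal: for each k, pieces[k] = 1 + min over i with p[i]+r[k−i]=r[k] of pieces[k−i].
pieces[8] = 3
pieces[9] = 1
pieces[10] = 2
pieces[11] = 2

2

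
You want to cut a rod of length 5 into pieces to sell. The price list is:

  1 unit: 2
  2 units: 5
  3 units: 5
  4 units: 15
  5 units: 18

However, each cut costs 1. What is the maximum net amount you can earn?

Let net[k] be the best obtainable value from length k. For each k, try every first piece i and keep the best of price[i] + net[k−i] minus the 1 cut fee when i<k.
net[1] = 2
net[2] = max(2+2-1, 5+0) = 5
net[3] = max(2+5-1, 5+2-1, 5+0) = 6
net[4] = max(2+6-1, 5+5-1, 5+2-1, 15+0) = 15
net[5] = max(2+15-1, 5+6-1, 5+5-1, 15+2-1, 18+0) = 18
Best is to make no cuts and sell whole for 18.

18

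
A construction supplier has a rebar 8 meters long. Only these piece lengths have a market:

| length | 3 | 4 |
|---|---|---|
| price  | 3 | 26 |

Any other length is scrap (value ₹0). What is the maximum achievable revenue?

52

Let best[k] be the best obtainable value from length k. For each k, try every first piece i and keep the best of price[i] + best[k−i].
best[1] = 0
best[2] = 0
best[3] = 3
best[4] = max(3+0, 26+0) = 26
best[5] = max(3+0, 26+0) = 26
best[6] = max(3+3, 26+0) = 26
best[7] = max(3+26, 26+3) = 29
best[8] = max(3+26, 26+26) = 52
One optimal cutting: 4 + 4 → ₹52.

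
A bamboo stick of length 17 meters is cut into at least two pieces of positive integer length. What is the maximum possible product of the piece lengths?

486

Define f[k] = max over 1≤i<k of i · max(k−i, f[k−i]); the inner max lets the remainder stay uncut if that's better.
f[2] = 1·max(1,0) = 1·1 = 1
f[3] = max(1·2, 2·1) = 2
f[4] = max(1·3, 2·2, 3·1) = 4
f[5] = max(1·4, 2·3, 3·2, 4·1) = 6
f[6] = max(1·6, 2·4, 3·3, 4·2, 5·1) = 9
f[7] = max(1·9, 2·6, 3·4, 4·3, 5·2, 6·1) = 12
f[8] = max(1·12, 2·9, 3·6, …, 6·2, 7·1) = 18
f[9] = max(1·18, 2·12, 3·9, …, 7·2, 8·1) = 27
f[10] = max(1·27, 2·18, 3·12, …, 8·2, 9·1) = 36
f[11] = max(1·36, 2·27, 3·18, …, 9·2, 10·1) = 54
f[12] = max(1·54, 2·36, 3·27, …, 10·2, 11·1) = 81
f[13] = max(1·81, 2·54, 3·36, …, 11·2, 12·1) = 108
f[14] = max(1·108, 2·81, 3·54, …, 12·2, 13·1) = 162
f[15] = max(1·162, 2·108, 3·81, …, 13·2, 14·1) = 243
f[16] = max(1·243, 2·162, 3·108, …, 14·2, 15·1) = 324
f[17] = max(1·324, 2·243, 3·162, …, 15·2, 16·1) = 486
One optimal split: 3 + 3 + 3 + 3 + 3 + 2; product 3·3·3·3·3·2 = 486.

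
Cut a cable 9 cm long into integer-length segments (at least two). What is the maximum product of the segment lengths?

Let m[k] be the best product for length k (with at least one cut). For each first piece i, the rest contributes max(k−i, m[k−i]).
Small cases: m[2]=1, m[3]=2, m[4]=4.
m[5] = max(1*4, 2*3, 3*2, 4*1) = 6
m[6] = max(1*6, 2*4, 3*3, 4*2, 5*1) = 9
m[7] = max(1*9, 2*6, 3*4, 4*3, 5*2, 6*1) = 12
m[8] = max(1*12, 2*9, 3*6, …, 6*2, 7*1) = 18
m[9] = max(1*18, 2*12, 3*9, …, 7*2, 8*1) = 27
One optimal split: 3 + 3 + 3; product 3*3*3 = 27.

27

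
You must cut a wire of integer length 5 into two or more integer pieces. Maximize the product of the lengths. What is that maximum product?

Define m[k] = max over 1≤i<k of i · max(k−i, m[k−i]); the inner max lets the remainder stay uncut if that's better.
m[2] = 1·max(1,0) = 1·1 = 1
m[3] = 1·max(2,1) = 1·2 = 2
m[4] = 2·max(2,1) = 2·2 = 4
m[5] = 2·max(3,2) = 2·3 = 6
One optimal split: 3 + 2; product 3·2 = 6.

6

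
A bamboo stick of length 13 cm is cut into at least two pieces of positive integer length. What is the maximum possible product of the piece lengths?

Let m[k] be the best product for length k (with at least one cut). For each first piece i, the rest contributes max(k−i, m[k−i]).
Small cases: m[2]=1, m[3]=2, m[4]=4, m[5]=6, m[6]=9, m[7]=12, m[8]=18.
m[9] = max(1*18, 2*12, 3*9, …, 7*2, 8*1) = 27
m[10] = max(1*27, 2*18, 3*12, …, 8*2, 9*1) = 36
m[11] = max(1*36, 2*27, 3*18, …, 9*2, 10*1) = 54
m[12] = max(1*54, 2*36, 3*27, …, 10*2, 11*1) = 81
m[13] = max(1*81, 2*54, 3*36, …, 11*2, 12*1) = 108
One optimal split: 3 + 3 + 3 + 2 + 2; product 3*3*3*2*2 = 108.

108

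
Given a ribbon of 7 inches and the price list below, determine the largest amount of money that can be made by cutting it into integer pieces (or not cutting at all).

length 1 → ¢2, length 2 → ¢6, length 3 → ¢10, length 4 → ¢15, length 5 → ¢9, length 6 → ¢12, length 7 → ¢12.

Build R[k] bottom-up: R[k] = max over allowed piece i of (p[i] + R[k−i]).
R[1] = 2
R[2] = max(2+2, 6+0) = 6
R[3] = max(2+6, 6+2, 10+0) = 10
R[4] = max(2+10, 6+6, 10+2, 15+0) = 15
R[5] = max(2+15, 6+10, 10+6, 15+2, 9+0) = 17
R[6] = max(2+17, 6+15, 10+10, 15+6, 9+2, 12+0) = 21
R[7] = max(2+21, 6+17, 10+15, …, 12+2, 12+0) = 25
One optimal cutting: 4 + 3 → ¢15 + ¢10 = ¢25.

25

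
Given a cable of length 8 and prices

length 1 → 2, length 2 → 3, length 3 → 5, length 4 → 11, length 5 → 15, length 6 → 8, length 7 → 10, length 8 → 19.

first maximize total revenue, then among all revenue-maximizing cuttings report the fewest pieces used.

2

Let r[k] be the best obtainable value from length k. For each k, try every first piece i and keep the best of price[i] + r[k−i].
r[1] = 2
r[2] = 4  (first piece 1, then r[1]=2)
r[3] = 6  (first piece 1, then r[2]=4)
r[4] = 11
r[5] = 15
r[6] = 17  (first piece 1, then r[5]=15)
r[7] = 19  (first piece 1, then r[6]=17)
r[8] = 22  (first piece 4, then r[4]=11)
Maximum revenue is 22.
Now minimize piece count subject to staying optimal: for each k, pieces[k] = 1 + min over i with p[i]+r[k−i]=r[k] of pieces[k−i].
pieces[5] = 1
pieces[6] = 2
pieces[7] = 3
pieces[8] = 2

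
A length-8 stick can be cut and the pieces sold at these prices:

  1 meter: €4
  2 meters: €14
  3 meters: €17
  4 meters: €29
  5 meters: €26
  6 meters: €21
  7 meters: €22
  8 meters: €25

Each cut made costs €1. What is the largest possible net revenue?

Let net[k] be the best obtainable value from length k. For each k, try every first piece i and keep the best of price[i] + net[k−i] minus the 1 cut fee when i<k.
net[1] = 4
net[2] = 14
net[3] = 17  (first piece 1, then net[2]=14)
net[4] = 29
net[5] = 32  (first piece 1, then net[4]=29)
net[6] = 42  (first piece 2, then net[4]=29)
net[7] = 45  (first piece 1, then net[6]=42)
net[8] = 57  (first piece 4, then net[4]=29)
One optimal plan: pieces 4 + 4 (1 cut) → €58 − €1 = €57.

57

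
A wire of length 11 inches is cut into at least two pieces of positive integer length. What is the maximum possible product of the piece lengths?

Define f[k] = max over 1≤i<k of i · max(k−i, f[k−i]); the inner max lets the remainder stay uncut if that's better.
f[2] = 1·max(1,0) = 1·1 = 1
f[3] = 1·max(2,1) = 1·2 = 2
f[4] = 2·max(2,1) = 2·2 = 4
f[5] = 2·max(3,2) = 2·3 = 6
f[6] = 3·max(3,2) = 3·3 = 9
f[7] = 2·max(5,6) = 2·6 = 12
f[8] = 2·max(6,9) = 2·9 = 18
f[9] = 3·max(6,9) = 3·9 = 27
f[10] = 2·max(8,18) = 2·18 = 36
f[11] = 2·max(9,27) = 2·27 = 54
One optimal split: 3 + 3 + 3 + 2; product 3·3·3·2 = 54.

54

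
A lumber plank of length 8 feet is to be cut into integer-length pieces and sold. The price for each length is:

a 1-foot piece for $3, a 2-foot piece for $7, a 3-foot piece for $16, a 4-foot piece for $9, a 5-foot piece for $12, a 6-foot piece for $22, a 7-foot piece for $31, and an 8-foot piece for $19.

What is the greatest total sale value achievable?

39

Let best[k] be the best obtainable value from length k. For each k, try every first piece i and keep the best of price[i] + best[k−i].
best[1] = 3
best[2] = max(3+3, 7+0) = 7
best[3] = max(3+7, 7+3, 16+0) = 16
best[4] = max(3+16, 7+7, 16+3, 9+0) = 19
best[5] = max(3+19, 7+16, 16+7, 9+3, 12+0) = 23
best[6] = max(3+23, 7+19, 16+16, 9+7, 12+3, 22+0) = 32
best[7] = max(3+32, 7+23, 16+19, …, 22+3, 31+0) = 35
best[8] = max(3+35, 7+32, 16+23, …, 31+3, 19+0) = 39
One optimal cutting: 3 + 3 + 2 → $16 + $16 + $7 = $39.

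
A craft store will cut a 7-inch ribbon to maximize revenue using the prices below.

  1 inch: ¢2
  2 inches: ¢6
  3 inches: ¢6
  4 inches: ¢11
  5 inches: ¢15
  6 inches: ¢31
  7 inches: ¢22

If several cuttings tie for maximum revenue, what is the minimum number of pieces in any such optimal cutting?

2

Consider every possible first cut. r[k] is the best of p[i]+r[k−i] over all sellable i≤k.
r[1] = 2
r[2] = max(2+2, 6+0) = 6
r[3] = max(2+6, 6+2, 6+0) = 8
r[4] = max(2+8, 6+6, 6+2, 11+0) = 12
r[5] = max(2+12, 6+8, 6+6, 11+2, 15+0) = 15
r[6] = max(2+15, 6+12, 6+8, 11+6, 15+2, 31+0) = 31
r[7] = max(2+31, 6+15, 6+12, …, 31+2, 22+0) = 33
Maximum revenue is ¢33.
Now minimize piece count subject to staying optimal: for each k, pieces[k] = 1 + min over i with p[i]+r[k−i]=r[k] of pieces[k−i].
pieces[4] = 2
pieces[5] = 1
pieces[6] = 1
pieces[7] = 2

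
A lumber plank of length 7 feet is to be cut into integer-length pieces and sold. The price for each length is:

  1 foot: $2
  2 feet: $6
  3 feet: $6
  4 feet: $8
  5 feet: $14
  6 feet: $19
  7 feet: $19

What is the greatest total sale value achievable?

21

Consider every possible first cut. R[k] is the best of p[i]+R[k−i] over all sellable i≤k.
R[1] = 2
R[2] = 6
R[3] = 8  (first piece 1, then R[2]=6)
R[4] = 12  (first piece 2, then R[2]=6)
R[5] = 14  (first piece 1, then R[4]=12)
R[6] = 19
R[7] = 21  (first piece 1, then R[6]=19)
One optimal cutting: 6 + 1 → $19 + $2 = $21.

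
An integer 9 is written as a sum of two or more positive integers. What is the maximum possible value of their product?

Fill f[k] for k=2..9: at each k try every first piece i and multiply by the better of (k−i) uncut or f[k−i].
f[2] = 1·max(1,0) = 1·1 = 1
f[3] = 1·max(2,1) = 1·2 = 2
f[4] = 2·max(2,1) = 2·2 = 4
f[5] = 2·max(3,2) = 2·3 = 6
f[6] = 3·max(3,2) = 3·3 = 9
f[7] = 2·max(5,6) = 2·6 = 12
f[8] = 2·max(6,9) = 2·9 = 18
f[9] = 3·max(6,9) = 3·9 = 27
One optimal split: 3 + 3 + 3; product 3·3·3 = 27.

27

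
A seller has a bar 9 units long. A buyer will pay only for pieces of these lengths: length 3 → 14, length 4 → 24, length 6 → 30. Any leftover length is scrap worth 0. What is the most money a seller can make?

48

Consider every possible first cut. r[k] is the best of p[i]+r[k−i] over all sellable i≤k.
r[1] = 0
r[2] = 0
r[3] = 14
r[4] = 24
r[5] = 24
r[6] = 30
r[7] = 38  (first piece 3, then r[4]=24)
r[8] = 48  (first piece 4, then r[4]=24)
r[9] = 48
One optimal cutting: pieces 4 + 4 with 1 unit of scrap → 48.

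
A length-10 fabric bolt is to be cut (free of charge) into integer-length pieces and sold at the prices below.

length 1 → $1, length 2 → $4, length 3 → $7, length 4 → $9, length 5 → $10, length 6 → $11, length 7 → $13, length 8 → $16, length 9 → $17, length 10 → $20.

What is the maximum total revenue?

Build r[k] bottom-up: r[k] = max over allowed piece i of (p[i] + r[k−i]).
r[1] = 1
r[2] = 4
r[3] = 7
r[4] = 9
r[5] = 11  (first piece 2, then r[3]=7)
r[6] = 14  (first piece 3, then r[3]=7)
r[7] = 16  (first piece 3, then r[4]=9)
r[8] = 18  (first piece 2, then r[6]=14)
r[9] = 21  (first piece 3, then r[6]=14)
r[10] = 23  (first piece 3, then r[7]=16)
One optimal cutting: 4 + 3 + 3 → $9 + $7 + $7 = $23.

23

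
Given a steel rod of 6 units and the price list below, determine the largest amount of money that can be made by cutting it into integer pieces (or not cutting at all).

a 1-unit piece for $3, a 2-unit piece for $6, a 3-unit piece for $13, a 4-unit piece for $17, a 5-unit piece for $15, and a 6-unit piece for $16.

26

Consider every possible first cut. r[k] is the best of p[i]+r[k−i] over all sellable i≤k.
r[1] = 3
r[2] = max(3+3, 6+0) = 6
r[3] = max(3+6, 6+3, 13+0) = 13
r[4] = max(3+13, 6+6, 13+3, 17+0) = 17
r[5] = max(3+17, 6+13, 13+6, 17+3, 15+0) = 20
r[6] = max(3+20, 6+17, 13+13, 17+6, 15+3, 16+0) = 26
One optimal cutting: 3 + 3 → $13 + $13 = $26.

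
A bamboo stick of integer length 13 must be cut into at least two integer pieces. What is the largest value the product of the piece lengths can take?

Let g[k] be the best product for length k (with at least one cut). For each first piece i, the rest contributes max(k−i, g[k−i]).
Small cases: g[2]=1, g[3]=2, g[4]=4, g[5]=6.
g[6] = max(1×6, 2×4, 3×3, 4×2, 5×1) = 9
g[7] = max(1×9, 2×6, 3×4, 4×3, 5×2, 6×1) = 12
g[8] = max(1×12, 2×9, 3×6, …, 6×2, 7×1) = 18
g[9] = max(1×18, 2×12, 3×9, …, 7×2, 8×1) = 27
g[10] = max(1×27, 2×18, 3×12, …, 8×2, 9×1) = 36
g[11] = max(1×36, 2×27, 3×18, …, 9×2, 10×1) = 54
g[12] = max(1×54, 2×36, 3×27, …, 10×2, 11×1) = 81
g[13] = max(1×81, 2×54, 3×36, …, 11×2, 12×1) = 108
One optimal split: 3 + 3 + 3 + 2 + 2; product 3×3×3×2×2 = 108.

108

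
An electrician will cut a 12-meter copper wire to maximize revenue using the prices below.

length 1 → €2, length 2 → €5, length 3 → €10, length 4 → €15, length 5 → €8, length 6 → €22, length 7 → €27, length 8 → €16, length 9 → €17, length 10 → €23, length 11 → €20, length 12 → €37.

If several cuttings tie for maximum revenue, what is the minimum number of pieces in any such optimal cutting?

Consider every possible first cut. r[k] is the best of p[i]+r[k−i] over all sellable i≤k.
r[1] = 2
r[2] = max(2+2, 5+0) = 5
r[3] = max(2+5, 5+2, 10+0) = 10
r[4] = max(2+10, 5+5, 10+2, 15+0) = 15
r[5] = max(2+15, 5+10, 10+5, 15+2, 8+0) = 17
r[6] = max(2+17, 5+15, 10+10, 15+5, 8+2, 22+0) = 22
r[7] = max(2+22, 5+17, 10+15, …, 22+2, 27+0) = 27
r[8] = max(2+27, 5+22, 10+17, …, 27+2, 16+0) = 30
r[9] = max(2+30, 5+27, 10+22, …, 16+2, 17+0) = 32
r[10] = max(2+32, 5+30, 10+27, …, 17+2, 23+0) = 37
r[11] = max(2+37, 5+32, 10+30, …, 23+2, 20+0) = 42
r[12] = max(2+42, 5+37, 10+32, …, 20+2, 37+0) = 45
Maximum revenue is €45.
Now minimize piece count subject to staying optimal: for each k, pieces[k] = 1 + min over i with p[i]+r[k−i]=r[k] of pieces[k−i].
pieces[9] = 2
pieces[10] = 2
pieces[11] = 2
pieces[12] = 3

3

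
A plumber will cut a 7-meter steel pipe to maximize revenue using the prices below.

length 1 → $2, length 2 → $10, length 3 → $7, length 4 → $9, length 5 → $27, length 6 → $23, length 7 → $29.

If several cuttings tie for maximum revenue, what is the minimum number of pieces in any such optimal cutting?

2

Consider every possible first cut. r[k] is the best of p[i]+r[k−i] over all sellable i≤k.
r[1] = 2
r[2] = max(2+2, 10+0) = 10
r[3] = max(2+10, 10+2, 7+0) = 12
r[4] = max(2+12, 10+10, 7+2, 9+0) = 20
r[5] = max(2+20, 10+12, 7+10, 9+2, 27+0) = 27
r[6] = max(2+27, 10+20, 7+12, 9+10, 27+2, 23+0) = 30
r[7] = max(2+30, 10+27, 7+20, …, 23+2, 29+0) = 37
Maximum revenue is $37.
Now minimize piece count subject to staying optimal: for each k, pieces[k] = 1 + min over i with p[i]+r[k−i]=r[k] of pieces[k−i].
pieces[4] = 2
pieces[5] = 1
pieces[6] = 3
pieces[7] = 2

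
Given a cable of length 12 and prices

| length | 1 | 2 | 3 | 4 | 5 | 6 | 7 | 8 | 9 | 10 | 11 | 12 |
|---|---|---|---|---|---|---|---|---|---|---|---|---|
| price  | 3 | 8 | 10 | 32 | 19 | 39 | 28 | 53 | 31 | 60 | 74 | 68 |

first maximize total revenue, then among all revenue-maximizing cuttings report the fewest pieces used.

3

Build r[k] bottom-up: r[k] = max over allowed piece i of (p[i] + r[k−i]).
r[1] = 3
r[2] = 8
r[3] = 11  (first piece 1, then r[2]=8)
r[4] = 32
r[5] = 35  (first piece 1, then r[4]=32)
r[6] = 40  (first piece 2, then r[4]=32)
r[7] = 43  (first piece 1, then r[6]=40)
r[8] = 64  (first piece 4, then r[4]=32)
r[9] = 67  (first piece 1, then r[8]=64)
r[10] = 72  (first piece 2, then r[8]=64)
r[11] = 75  (first piece 1, then r[10]=72)
r[12] = 96  (first piece 4, then r[8]=64)
Maximum revenue is 96.
Now minimize piece count subject to staying optimal: for each k, pieces[k] = 1 + min over i with p[i]+r[k−i]=r[k] of pieces[k−i].
pieces[9] = 3
pieces[10] = 3
pieces[11] = 4
pieces[12] = 3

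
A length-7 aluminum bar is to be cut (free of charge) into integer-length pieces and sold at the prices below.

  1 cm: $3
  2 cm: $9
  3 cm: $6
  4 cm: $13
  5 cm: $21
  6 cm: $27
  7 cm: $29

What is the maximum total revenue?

30

Build r[k] bottom-up: r[k] = max over allowed piece i of (p[i] + r[k−i]).
r[1] = 3
r[2] = 9
r[3] = 12  (first piece 1, then r[2]=9)
r[4] = 18  (first piece 2, then r[2]=9)
r[5] = 21  (first piece 1, then r[4]=18)
r[6] = 27  (first piece 2, then r[4]=18)
r[7] = 30  (first piece 1, then r[6]=27)
One optimal cutting: 2 + 2 + 2 + 1 → $9 + $9 + $9 + $3 = $30.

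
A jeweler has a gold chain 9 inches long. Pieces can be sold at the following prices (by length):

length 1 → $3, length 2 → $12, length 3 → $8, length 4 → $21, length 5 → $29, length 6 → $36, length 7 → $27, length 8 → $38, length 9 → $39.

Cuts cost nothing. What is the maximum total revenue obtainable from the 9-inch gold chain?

Let r[k] be the best obtainable value from length k. For each k, try every first piece i and keep the best of price[i] + r[k−i].
r[1] = 3
r[2] = max(3+3, 12+0) = 12
r[3] = max(3+12, 12+3, 8+0) = 15
r[4] = max(3+15, 12+12, 8+3, 21+0) = 24
r[5] = max(3+24, 12+15, 8+12, 21+3, 29+0) = 29
r[6] = max(3+29, 12+24, 8+15, 21+12, 29+3, 36+0) = 36
r[7] = max(3+36, 12+29, 8+24, …, 36+3, 27+0) = 41
r[8] = max(3+41, 12+36, 8+29, …, 27+3, 38+0) = 48
r[9] = max(3+48, 12+41, 8+36, …, 38+3, 39+0) = 53
One optimal cutting: 5 + 2 + 2 → $29 + $12 + $12 = $53.

53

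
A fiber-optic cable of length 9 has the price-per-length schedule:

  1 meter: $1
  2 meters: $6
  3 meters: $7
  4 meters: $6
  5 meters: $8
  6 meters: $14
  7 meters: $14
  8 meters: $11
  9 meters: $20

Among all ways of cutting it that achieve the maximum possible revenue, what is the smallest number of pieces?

Build r[k] bottom-up: r[k] = max over allowed piece i of (p[i] + r[k−i]).
r[1] = 1
r[2] = 6
r[3] = 7  (first piece 1, then r[2]=6)
r[4] = 12  (first piece 2, then r[2]=6)
r[5] = 13  (first piece 1, then r[4]=12)
r[6] = 18  (first piece 2, then r[4]=12)
r[7] = 19  (first piece 1, then r[6]=18)
r[8] = 24  (first piece 2, then r[6]=18)
r[9] = 25  (first piece 1, then r[8]=24)
Maximum revenue is $25.
Now minimize piece count subject to staying optimal: for each k, pieces[k] = 1 + min over i with p[i]+r[k−i]=r[k] of pieces[k−i].
pieces[6] = 3
pieces[7] = 3
pieces[8] = 4
pieces[9] = 4

4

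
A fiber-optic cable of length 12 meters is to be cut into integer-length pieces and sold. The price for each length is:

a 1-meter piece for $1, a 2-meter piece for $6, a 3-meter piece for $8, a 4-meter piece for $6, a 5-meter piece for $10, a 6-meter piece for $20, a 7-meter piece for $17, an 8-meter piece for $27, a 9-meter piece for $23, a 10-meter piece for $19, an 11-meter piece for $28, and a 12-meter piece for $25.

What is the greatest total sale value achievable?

Consider every possible first cut. best[k] is the best of p[i]+best[k−i] over all sellable i≤k.
best[1] = 1
best[2] = max(1+1, 6+0) = 6
best[3] = max(1+6, 6+1, 8+0) = 8
best[4] = max(1+8, 6+6, 8+1, 6+0) = 12
best[5] = max(1+12, 6+8, 8+6, 6+1, 10+0) = 14
best[6] = max(1+14, 6+12, 8+8, 6+6, 10+1, 20+0) = 20
best[7] = max(1+20, 6+14, 8+12, …, 20+1, 17+0) = 21
best[8] = max(1+21, 6+20, 8+14, …, 17+1, 27+0) = 27
best[9] = max(1+27, 6+21, 8+20, …, 27+1, 23+0) = 28
best[10] = max(1+28, 6+27, 8+21, …, 23+1, 19+0) = 33
best[11] = max(1+33, 6+28, 8+27, …, 19+1, 28+0) = 35
best[12] = max(1+35, 6+33, 8+28, …, 28+1, 25+0) = 40
One optimal cutting: 6 + 6 → $20 + $20 = $40.

40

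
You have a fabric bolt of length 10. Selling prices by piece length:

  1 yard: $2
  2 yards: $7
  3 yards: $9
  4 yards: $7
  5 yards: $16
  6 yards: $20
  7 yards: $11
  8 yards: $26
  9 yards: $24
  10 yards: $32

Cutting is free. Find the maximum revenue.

Let best[k] be the best obtainable value from length k. For each k, try every first piece i and keep the best of price[i] + best[k−i].
best[1] = 2
best[2] = max(2+2, 7+0) = 7
best[3] = max(2+7, 7+2, 9+0) = 9
best[4] = max(2+9, 7+7, 9+2, 7+0) = 14
best[5] = max(2+14, 7+9, 9+7, 7+2, 16+0) = 16
best[6] = max(2+16, 7+14, 9+9, 7+7, 16+2, 20+0) = 21
best[7] = max(2+21, 7+16, 9+14, …, 20+2, 11+0) = 23
best[8] = max(2+23, 7+21, 9+16, …, 11+2, 26+0) = 28
best[9] = max(2+28, 7+23, 9+21, …, 26+2, 24+0) = 30
best[10] = max(2+30, 7+28, 9+23, …, 24+2, 32+0) = 35
One optimal cutting: 2 + 2 + 2 + 2 + 2 → $7 + $7 + $7 + $7 + $7 = $35.

35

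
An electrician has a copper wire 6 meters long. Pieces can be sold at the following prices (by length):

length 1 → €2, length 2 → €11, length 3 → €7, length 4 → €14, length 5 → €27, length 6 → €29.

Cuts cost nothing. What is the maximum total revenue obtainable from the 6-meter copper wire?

Build r[k] bottom-up: r[k] = max over allowed piece i of (p[i] + r[k−i]).
r[1] = 2
r[2] = max(2+2, 11+0) = 11
r[3] = max(2+11, 11+2, 7+0) = 13
r[4] = max(2+13, 11+11, 7+2, 14+0) = 22
r[5] = max(2+22, 11+13, 7+11, 14+2, 27+0) = 27
r[6] = max(2+27, 11+22, 7+13, 14+11, 27+2, 29+0) = 33
One optimal cutting: 2 + 2 + 2 → €11 + €11 + €11 = €33.

33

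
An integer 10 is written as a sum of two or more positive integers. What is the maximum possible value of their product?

Let P[k] be the best product for length k (with at least one cut). For each first piece i, the rest contributes max(k−i, P[k−i]).
P[2] = 1·max(1,0) = 1·1 = 1
P[3] = 1·max(2,1) = 1·2 = 2
P[4] = 2·max(2,1) = 2·2 = 4
P[5] = 2·max(3,2) = 2·3 = 6
P[6] = 3·max(3,2) = 3·3 = 9
P[7] = 2·max(5,6) = 2·6 = 12
P[8] = 2·max(6,9) = 2·9 = 18
P[9] = 3·max(6,9) = 3·9 = 27
P[10] = 2·max(8,18) = 2·18 = 36
One optimal split: 3 + 3 + 2 + 2; product 3·3·2·2 = 36.

36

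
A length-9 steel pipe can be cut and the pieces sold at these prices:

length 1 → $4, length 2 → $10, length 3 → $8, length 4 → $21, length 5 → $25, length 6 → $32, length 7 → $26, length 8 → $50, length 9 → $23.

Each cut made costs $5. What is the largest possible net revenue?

Build net[k] bottom-up: net[k] = max over allowed piece i of (p[i] + net[k−i]) − 5 per cut.
net[1] = 4
net[2] = max(4+4-5, 10+0) = 10
net[3] = max(4+10-5, 10+4-5, 8+0) = 9
net[4] = max(4+9-5, 10+10-5, 8+4-5, 21+0) = 21
net[5] = max(4+21-5, 10+9-5, 8+10-5, 21+4-5, 25+0) = 25
net[6] = max(4+25-5, 10+21-5, 8+9-5, 21+10-5, 25+4-5, 32+0) = 32
net[7] = max(4+32-5, 10+25-5, 8+21-5, …, 32+4-5, 26+0) = 31
net[8] = max(4+31-5, 10+32-5, 8+25-5, …, 26+4-5, 50+0) = 50
net[9] = max(4+50-5, 10+31-5, 8+32-5, …, 50+4-5, 23+0) = 49
One optimal plan: pieces 8 + 1 (1 cut) → $54 − $5 = $49.

49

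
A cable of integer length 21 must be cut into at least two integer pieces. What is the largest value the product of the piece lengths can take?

2187

Fill P[k] for k=2..21: at each k try every first piece i and multiply by the better of (k−i) uncut or P[k−i].
P[2] = 1*max(1,0) = 1*1 = 1
P[3] = max(1*2, 2*1) = 2
P[4] = max(1*3, 2*2, 3*1) = 4
P[5] = max(1*4, 2*3, 3*2, 4*1) = 6
P[6] = max(1*6, 2*4, 3*3, 4*2, 5*1) = 9
P[7] = max(1*9, 2*6, 3*4, 4*3, 5*2, 6*1) = 12
P[8] = max(1*12, 2*9, 3*6, …, 6*2, 7*1) = 18
P[9] = max(1*18, 2*12, 3*9, …, 7*2, 8*1) = 27
P[10] = max(1*27, 2*18, 3*12, …, 8*2, 9*1) = 36
P[11] = max(1*36, 2*27, 3*18, …, 9*2, 10*1) = 54
P[12] = max(1*54, 2*36, 3*27, …, 10*2, 11*1) = 81
P[13] = max(1*81, 2*54, 3*36, …, 11*2, 12*1) = 108
P[14] = max(1*108, 2*81, 3*54, …, 12*2, 13*1) = 162
P[15] = max(1*162, 2*108, 3*81, …, 13*2, 14*1) = 243
P[16] = max(1*243, 2*162, 3*108, …, 14*2, 15*1) = 324
P[17] = max(1*324, 2*243, 3*162, …, 15*2, 16*1) = 486
P[18] = max(1*486, 2*324, 3*243, …, 16*2, 17*1) = 729
P[19] = max(1*729, 2*486, 3*324, …, 17*2, 18*1) = 972
P[20] = max(1*972, 2*729, 3*486, …, 18*2, 19*1) = 1458
P[21] = max(1*1458, 2*972, 3*729, …, 19*2, 20*1) = 2187
One optimal split: 3 + 3 + 3 + 3 + 3 + 3 + 3; product 3*3*3*3*3*3*3 = 2187.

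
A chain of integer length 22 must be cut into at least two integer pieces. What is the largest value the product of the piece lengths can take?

Define P[k] = max over 1≤i<k of i · max(k−i, P[k−i]); the inner max lets the remainder stay uncut if that's better.
P[2] = 1×max(1,0) = 1×1 = 1
P[3] = 1×max(2,1) = 1×2 = 2
P[4] = 2×max(2,1) = 2×2 = 4
P[5] = 2×max(3,2) = 2×3 = 6
P[6] = 3×max(3,2) = 3×3 = 9
P[7] = 2×max(5,6) = 2×6 = 12
P[8] = 2×max(6,9) = 2×9 = 18
P[9] = 3×max(6,9) = 3×9 = 27
P[10] = 2×max(8,18) = 2×18 = 36
P[11] = 2×max(9,27) = 2×27 = 54
P[12] = 3×max(9,27) = 3×27 = 81
P[13] = 2×max(11,54) = 2×54 = 108
P[14] = 2×max(12,81) = 2×81 = 162
P[15] = 3×max(12,81) = 3×81 = 243
P[16] = 2×max(14,162) = 2×162 = 324
P[17] = 2×max(15,243) = 2×243 = 486
P[18] = 3×max(15,243) = 3×243 = 729
P[19] = 2×max(17,486) = 2×486 = 972
P[20] = 2×max(18,729) = 2×729 = 1458
P[21] = 3×max(18,729) = 3×729 = 2187
P[22] = 2×max(20,1458) = 2×1458 = 2916
One optimal split: 3 + 3 + 3 + 3 + 3 + 3 + 2 + 2; product 3×3×3×3×3×3×2×2 = 2916.

2916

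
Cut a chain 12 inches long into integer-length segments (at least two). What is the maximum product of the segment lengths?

Let g[k] be the best product for length k (with at least one cut). For each first piece i, the rest contributes max(k−i, g[k−i]).
g[2] = 1×max(1,0) = 1×1 = 1
g[3] = 1×max(2,1) = 1×2 = 2
g[4] = 2×max(2,1) = 2×2 = 4
g[5] = 2×max(3,2) = 2×3 = 6
g[6] = 3×max(3,2) = 3×3 = 9
g[7] = 2×max(5,6) = 2×6 = 12
g[8] = 2×max(6,9) = 2×9 = 18
g[9] = 3×max(6,9) = 3×9 = 27
g[10] = 2×max(8,18) = 2×18 = 36
g[11] = 2×max(9,27) = 2×27 = 54
g[12] = 3×max(9,27) = 3×27 = 81
One optimal split: 3 + 3 + 3 + 3; product 3×3×3×3 = 81.

81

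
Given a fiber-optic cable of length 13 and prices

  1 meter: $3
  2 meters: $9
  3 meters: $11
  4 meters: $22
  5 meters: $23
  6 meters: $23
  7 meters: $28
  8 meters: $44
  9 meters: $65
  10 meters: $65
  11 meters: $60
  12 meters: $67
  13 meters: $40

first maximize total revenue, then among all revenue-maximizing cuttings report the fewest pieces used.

Consider every possible first cut. r[k] is the best of p[i]+r[k−i] over all sellable i≤k.
r[1] = 3
r[2] = max(3+3, 9+0) = 9
r[3] = max(3+9, 9+3, 11+0) = 12
r[4] = max(3+12, 9+9, 11+3, 22+0) = 22
r[5] = max(3+22, 9+12, 11+9, 22+3, 23+0) = 25
r[6] = max(3+25, 9+22, 11+12, 22+9, 23+3, 23+0) = 31
r[7] = max(3+31, 9+25, 11+22, …, 23+3, 28+0) = 34
r[8] = max(3+34, 9+31, 11+25, …, 28+3, 44+0) = 44
r[9] = max(3+44, 9+34, 11+31, …, 44+3, 65+0) = 65
r[10] = max(3+65, 9+44, 11+34, …, 65+3, 65+0) = 68
r[11] = max(3+68, 9+65, 11+44, …, 65+3, 60+0) = 74
r[12] = max(3+74, 9+68, 11+65, …, 60+3, 67+0) = 77
r[13] = max(3+77, 9+74, 11+68, …, 67+3, 40+0) = 87
Maximum revenue is $87.
Now minimize piece count subject to staying optimal: for each k, pieces[k] = 1 + min over i with p[i]+r[k−i]=r[k] of pieces[k−i].
pieces[10] = 2
pieces[11] = 2
pieces[12] = 3
pieces[13] = 2

2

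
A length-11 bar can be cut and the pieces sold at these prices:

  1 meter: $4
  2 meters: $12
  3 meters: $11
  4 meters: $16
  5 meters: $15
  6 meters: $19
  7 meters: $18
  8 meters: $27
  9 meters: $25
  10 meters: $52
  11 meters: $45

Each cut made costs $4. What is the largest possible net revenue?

Consider every possible first cut. net[k] is the best of p[i]+net[k−i] over all sellable i≤k, charging 4 whenever i<k.
net[1] = 4
net[2] = max(4+4-4, 12+0) = 12
net[3] = max(4+12-4, 12+4-4, 11+0) = 12
net[4] = max(4+12-4, 12+12-4, 11+4-4, 16+0) = 20
net[5] = max(4+20-4, 12+12-4, 11+12-4, 16+4-4, 15+0) = 20
net[6] = max(4+20-4, 12+20-4, 11+12-4, 16+12-4, 15+4-4, 19+0) = 28
net[7] = max(4+28-4, 12+20-4, 11+20-4, …, 19+4-4, 18+0) = 28
net[8] = max(4+28-4, 12+28-4, 11+20-4, …, 18+4-4, 27+0) = 36
net[9] = max(4+36-4, 12+28-4, 11+28-4, …, 27+4-4, 25+0) = 36
net[10] = max(4+36-4, 12+36-4, 11+28-4, …, 25+4-4, 52+0) = 52
net[11] = max(4+52-4, 12+36-4, 11+36-4, …, 52+4-4, 45+0) = 52
One optimal plan: pieces 10 + 1 (1 cut) → $56 − $4 = $52.

52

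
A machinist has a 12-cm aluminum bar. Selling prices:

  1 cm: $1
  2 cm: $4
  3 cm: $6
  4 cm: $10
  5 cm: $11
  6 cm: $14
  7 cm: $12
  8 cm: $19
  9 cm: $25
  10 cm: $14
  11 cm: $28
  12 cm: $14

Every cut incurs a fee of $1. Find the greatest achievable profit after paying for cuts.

Let r[k] be the best obtainable value from length k. For each k, try every first piece i and keep the best of price[i] + r[k−i] minus the 1 cut fee when i<k.
r[1] = 1
r[2] = max(1+1-1, 4+0) = 4
r[3] = max(1+4-1, 4+1-1, 6+0) = 6
r[4] = max(1+6-1, 4+4-1, 6+1-1, 10+0) = 10
r[5] = max(1+10-1, 4+6-1, 6+4-1, 10+1-1, 11+0) = 11
r[6] = max(1+11-1, 4+10-1, 6+6-1, 10+4-1, 11+1-1, 14+0) = 14
r[7] = max(1+14-1, 4+11-1, 6+10-1, …, 14+1-1, 12+0) = 15
r[8] = max(1+15-1, 4+14-1, 6+11-1, …, 12+1-1, 19+0) = 19
r[9] = max(1+19-1, 4+15-1, 6+14-1, …, 19+1-1, 25+0) = 25
r[10] = max(1+25-1, 4+19-1, 6+15-1, …, 25+1-1, 14+0) = 25
r[11] = max(1+25-1, 4+25-1, 6+19-1, …, 14+1-1, 28+0) = 28
r[12] = max(1+28-1, 4+25-1, 6+25-1, …, 28+1-1, 14+0) = 30
One optimal plan: pieces 9 + 3 (1 cut) → $31 − $1 = $30.

30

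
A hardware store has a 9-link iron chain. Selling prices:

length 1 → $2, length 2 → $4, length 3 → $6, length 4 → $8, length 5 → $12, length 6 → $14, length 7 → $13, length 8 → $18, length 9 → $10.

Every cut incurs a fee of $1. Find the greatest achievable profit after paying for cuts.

Consider every possible first cut. v[k] is the best of p[i]+v[k−i] over all sellable i≤k, charging 1 whenever i<k.
v[1] = 2
v[2] = 4
v[3] = 6
v[4] = 8
v[5] = 12
v[6] = 14
v[7] = 15  (first piece 1, then v[6]=14)
v[8] = 18
v[9] = 19  (first piece 1, then v[8]=18)
One optimal plan: pieces 8 + 1 (1 cut) → $20 − $1 = $19.

19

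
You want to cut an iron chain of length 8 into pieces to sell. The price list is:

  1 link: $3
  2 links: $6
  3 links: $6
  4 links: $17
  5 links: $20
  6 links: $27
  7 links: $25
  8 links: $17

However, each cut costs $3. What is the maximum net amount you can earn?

Build r[k] bottom-up: r[k] = max over allowed piece i of (p[i] + r[k−i]) − 3 per cut.
r[1] = 3
r[2] = max(3+3-3, 6+0) = 6
r[3] = max(3+6-3, 6+3-3, 6+0) = 6
r[4] = max(3+6-3, 6+6-3, 6+3-3, 17+0) = 17
r[5] = max(3+17-3, 6+6-3, 6+6-3, 17+3-3, 20+0) = 20
r[6] = max(3+20-3, 6+17-3, 6+6-3, 17+6-3, 20+3-3, 27+0) = 27
r[7] = max(3+27-3, 6+20-3, 6+17-3, …, 27+3-3, 25+0) = 27
r[8] = max(3+27-3, 6+27-3, 6+20-3, …, 25+3-3, 17+0) = 31
One optimal plan: pieces 4 + 4 (1 cut) → $34 − $3 = $31.

31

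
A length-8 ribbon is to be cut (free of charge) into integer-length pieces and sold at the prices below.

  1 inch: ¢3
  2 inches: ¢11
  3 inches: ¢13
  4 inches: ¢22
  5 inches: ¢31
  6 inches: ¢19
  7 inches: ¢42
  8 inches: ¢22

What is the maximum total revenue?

Let v[k] be the best obtainable value from length k. For each k, try every first piece i and keep the best of price[i] + v[k−i].
v[1] = 3
v[2] = 11
v[3] = 14  (first piece 1, then v[2]=11)
v[4] = 22  (first piece 2, then v[2]=11)
v[5] = 31
v[6] = 34  (first piece 1, then v[5]=31)
v[7] = 42  (first piece 2, then v[5]=31)
v[8] = 45  (first piece 1, then v[7]=42)
One optimal cutting: 5 + 2 + 1 → ¢31 + ¢11 + ¢3 = ¢45.

45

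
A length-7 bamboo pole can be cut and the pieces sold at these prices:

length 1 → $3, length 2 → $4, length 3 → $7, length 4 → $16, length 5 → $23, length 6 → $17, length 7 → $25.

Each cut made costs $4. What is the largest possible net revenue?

25

Build net[k] bottom-up: net[k] = max over allowed piece i of (p[i] + net[k−i]) − 4 per cut.
net[1] = 3
net[2] = max(3+3-4, 4+0) = 4
net[3] = max(3+4-4, 4+3-4, 7+0) = 7
net[4] = max(3+7-4, 4+4-4, 7+3-4, 16+0) = 16
net[5] = max(3+16-4, 4+7-4, 7+4-4, 16+3-4, 23+0) = 23
net[6] = max(3+23-4, 4+16-4, 7+7-4, 16+4-4, 23+3-4, 17+0) = 22
net[7] = max(3+22-4, 4+23-4, 7+16-4, …, 17+3-4, 25+0) = 25
Best is to make no cuts and sell whole for $25.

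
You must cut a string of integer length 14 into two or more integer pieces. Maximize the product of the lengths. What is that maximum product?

162

Let m[k] be the best product for length k (with at least one cut). For each first piece i, the rest contributes max(k−i, m[k−i]).
m[2] = 1×max(1,0) = 1×1 = 1
m[3] = max(1×2, 2×1) = 2
m[4] = max(1×3, 2×2, 3×1) = 4
m[5] = max(1×4, 2×3, 3×2, 4×1) = 6
m[6] = max(1×6, 2×4, 3×3, 4×2, 5×1) = 9
m[7] = max(1×9, 2×6, 3×4, 4×3, 5×2, 6×1) = 12
m[8] = max(1×12, 2×9, 3×6, …, 6×2, 7×1) = 18
m[9] = max(1×18, 2×12, 3×9, …, 7×2, 8×1) = 27
m[10] = max(1×27, 2×18, 3×12, …, 8×2, 9×1) = 36
m[11] = max(1×36, 2×27, 3×18, …, 9×2, 10×1) = 54
m[12] = max(1×54, 2×36, 3×27, …, 10×2, 11×1) = 81
m[13] = max(1×81, 2×54, 3×36, …, 11×2, 12×1) = 108
m[14] = max(1×108, 2×81, 3×54, …, 12×2, 13×1) = 162
One optimal split: 3 + 3 + 3 + 3 + 2; product 3×3×3×3×2 = 162.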